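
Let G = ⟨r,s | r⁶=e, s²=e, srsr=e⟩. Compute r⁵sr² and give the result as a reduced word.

Multiply left to right, reducing at each step:
  (r⁵) · s = r⁵s
  (r⁵s) · r² = r³s

Answer: r³s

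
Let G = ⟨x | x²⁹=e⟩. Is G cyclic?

|G| = 29. The element x has order 29 (its powers give 29 distinct elements), so ⟨x⟩ = G and G is cyclic.

Answer: Yes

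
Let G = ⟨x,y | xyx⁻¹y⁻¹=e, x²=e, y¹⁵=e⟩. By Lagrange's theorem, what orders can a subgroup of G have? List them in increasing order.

|G| = 30 = 2 · 3 · 5. By Lagrange's theorem the order of any subgroup divides 30; the divisors of 30 are 1, 2, 3, 5, 6, 10, 15, 30.

Answer: 1, 2, 3, 5, 6, 10, 15, 30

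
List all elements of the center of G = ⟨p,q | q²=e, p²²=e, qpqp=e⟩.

An element z ∈ Z(G) iff z commutes with every generator.
For example p¹¹ is central: (p¹¹)·p = p¹² = p·(p¹¹); (p¹¹)·q = p¹¹q = q·(p¹¹).
Whereas p ∉ Z(G) since p·q = pq ≠ p²¹q = q·p.
Checking each of the 44 elements this way gives Z(G) = {e, p¹¹}, of order 2.

Answer: {e, p¹¹}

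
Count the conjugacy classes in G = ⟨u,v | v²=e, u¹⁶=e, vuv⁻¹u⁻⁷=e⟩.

The conjugacy classes (representative and size) are:
  [e] (size 1), [u] (size 2), [u¹⁴] (size 2), [u³] (size 2), [u⁴] (size 2), [u¹⁰] (size 2), [u⁸] (size 1), [u⁹] (size 2), [u¹¹] (size 2), [u¹⁰v] (size 8), [uv] (size 8).
Class equation: 1 + 2 + 2 + 2 + 2 + 2 + 1 + 2 + 2 + 8 + 8 = 32 = |G|. So G has 11 conjugacy classes.

Answer: 11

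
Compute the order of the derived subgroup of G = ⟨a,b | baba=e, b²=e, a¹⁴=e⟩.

G' = [G, G] is generated by all commutators. The generator-pair commutators are: [a, b] = a².
The subgroup they normally generate is {e, a², a⁴, a⁶, a⁸, a¹⁰, a¹²}, of order 7.
Check: |G/G'| = 28/7 = 4 is the order of the abelianisation.

Answer: 7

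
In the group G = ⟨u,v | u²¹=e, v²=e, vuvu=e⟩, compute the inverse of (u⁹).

The order of (u⁹) is 7 (smallest k with (u⁹)ᵏ = e), so (u⁹)⁻¹ = (u⁹)⁶ = u¹².
Check: (u⁹) · (u¹²) → (u⁹) · u¹² = e, giving e as required.

Answer: u¹²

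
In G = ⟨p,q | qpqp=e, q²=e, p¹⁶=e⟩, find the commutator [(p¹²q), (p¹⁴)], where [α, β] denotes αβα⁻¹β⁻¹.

[(p¹²q), (p¹⁴)] = (p¹²q)·(p¹⁴)·(p¹²q)⁻¹·(p¹⁴)⁻¹.
  (p¹²q) · (p¹⁴) = p¹⁴q
  (p¹⁴q) · (p¹²q) = p²
  (p²) · (p²) = p⁴

Answer: p⁴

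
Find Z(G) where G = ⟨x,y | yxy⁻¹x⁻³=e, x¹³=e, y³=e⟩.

An element z ∈ Z(G) iff z commutes with every generator.
For example e is central: e·x = x = x·e; e·y = y = y·e.
Whereas x ∉ Z(G) since x·y = xy ≠ x³y = y·x.
Checking each of the 39 elements this way gives Z(G) = {e}, of order 1.

Answer: {e}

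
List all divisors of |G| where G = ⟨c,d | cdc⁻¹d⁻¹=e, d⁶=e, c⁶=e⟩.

|G| = 36 = 2² · 3². By Lagrange's theorem the order of any subgroup divides 36; the divisors of 36 are 1, 2, 3, 4, 6, 9, 12, 18, 36.

Answer: 1, 2, 3, 4, 6, 9, 12, 18, 36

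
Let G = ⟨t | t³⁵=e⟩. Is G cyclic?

|G| = 35. The element t has order 35 (its powers give 35 distinct elements), so ⟨t⟩ = G and G is cyclic.

Answer: Yes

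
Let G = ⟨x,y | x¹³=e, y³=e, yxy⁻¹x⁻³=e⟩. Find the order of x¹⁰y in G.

Compute successive powers until reaching e:
  (x¹⁰y)¹ = x¹⁰y, (x¹⁰y)² = xy², (x¹⁰y)³ = e.
The smallest positive k with (x¹⁰y)ᵏ = e is 3.

Answer: 3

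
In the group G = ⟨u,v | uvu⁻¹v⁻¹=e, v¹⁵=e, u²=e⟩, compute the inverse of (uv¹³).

The order of (uv¹³) is 30 (smallest k with (uv¹³)ᵏ = e), so (uv¹³)⁻¹ = (uv¹³)²⁹ = uv².
Check: (uv¹³) · (uv²) → (uv¹³) · u = v¹³;   (v¹³) · v² = e, giving e as required.

Answer: uv²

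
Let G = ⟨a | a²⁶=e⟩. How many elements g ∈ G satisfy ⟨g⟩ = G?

G is cyclic of order 26. An element generates G iff its order is 26, and a cyclic group of order 26 has exactly φ(26) = 12 such elements.

Answer: 12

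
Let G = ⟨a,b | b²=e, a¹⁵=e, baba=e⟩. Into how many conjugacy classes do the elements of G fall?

The conjugacy classes (representative and size) are:
  [e] (size 1), [a¹⁴] (size 2), [a²] (size 2), [a³] (size 2), [a⁴] (size 2), [a¹⁰] (size 2), [a⁹] (size 2), [a⁷] (size 2), [a¹³b] (size 15).
Class equation: 1 + 2 + 2 + 2 + 2 + 2 + 2 + 2 + 15 = 30 = |G|. So G has 9 conjugacy classes.

Answer: 9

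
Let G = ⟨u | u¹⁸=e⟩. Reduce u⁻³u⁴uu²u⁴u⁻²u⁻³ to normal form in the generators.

Multiply left to right, reducing at each step:
  (u¹⁵) · u⁴ = u
  u · u = u²
  (u²) · u² = u⁴
  (u⁴) · u⁴ = u⁸
  (u⁸) · u⁻² = u⁶
  (u⁶) · u⁻³ = u³

Answer: u³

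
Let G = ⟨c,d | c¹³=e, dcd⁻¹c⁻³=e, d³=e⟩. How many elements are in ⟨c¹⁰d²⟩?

|⟨c¹⁰d²⟩| equals the order of c¹⁰d². Compute successive powers until reaching e:
  (c¹⁰d²)¹ = c¹⁰d², (c¹⁰d²)² = c⁹d, (c¹⁰d²)³ = e.
The smallest positive k with (c¹⁰d²)ᵏ = e is 3, so |⟨c¹⁰d²⟩| = 3.

Answer: 3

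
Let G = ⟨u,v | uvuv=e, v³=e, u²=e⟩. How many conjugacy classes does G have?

The conjugacy classes (representative and size) are:
  [e] (size 1), [uv²] (size 3), [v²] (size 2).
Class equation: 1 + 3 + 2 = 6 = |G|. So G has 3 conjugacy classes.

Answer: 3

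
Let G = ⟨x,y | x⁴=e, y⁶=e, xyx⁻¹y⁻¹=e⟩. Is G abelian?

Each pair of generators commutes: x·y = xy = y·x. Since the generators pairwise commute, every element of G commutes with every other, so G is abelian.

Answer: Yes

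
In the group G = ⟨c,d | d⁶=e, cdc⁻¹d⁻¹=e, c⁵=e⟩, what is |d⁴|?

Compute successive powers until reaching e:
  (d⁴)¹ = d⁴, (d⁴)² = d², (d⁴)³ = e.
The smallest positive k with (d⁴)ᵏ = e is 3.

Answer: 3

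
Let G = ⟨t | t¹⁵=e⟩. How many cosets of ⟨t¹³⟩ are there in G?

First find ord(t¹³) by computing successive powers:
  (t¹³)¹ = t¹³, (t¹³)² = t¹¹, (t¹³)³ = t⁹, (t¹³)⁴ = t⁷, (t¹³)⁵ = t⁵, (t¹³)⁶ = t³, (t¹³)⁷ = t, (t¹³)⁸ = t¹⁴, (t¹³)⁹ = t¹², (t¹³)¹⁰ = t¹⁰, (t¹³)¹¹ = t⁸, (t¹³)¹² = t⁶, (t¹³)¹³ = t⁴, (t¹³)¹⁴ = t², (t¹³)¹⁵ = e.
So |⟨t¹³⟩| = ord(t¹³) = 15. With |G| = 15, by Lagrange [G : ⟨t¹³⟩] = 15/15 = 1.

Answer: 1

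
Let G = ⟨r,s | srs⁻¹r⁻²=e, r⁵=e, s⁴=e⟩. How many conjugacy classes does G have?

The conjugacy classes (representative and size) are:
  [e] (size 1), [r⁴] (size 4), [r²s] (size 5), [s²] (size 5), [r³s³] (size 5).
Class equation: 1 + 4 + 5 + 5 + 5 = 20 = |G|. So G has 5 conjugacy classes.

Answer: 5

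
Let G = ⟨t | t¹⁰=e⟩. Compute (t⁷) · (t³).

Compute (t⁷) · (t³) by multiplying left to right and reducing via the relations at each step:
  (t⁷) · t³ = e

Answer: e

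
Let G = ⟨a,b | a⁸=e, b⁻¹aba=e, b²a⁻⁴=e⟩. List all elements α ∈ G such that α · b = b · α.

⟨b⟩ ⊆ C_G(b) since powers of b commute with b; so |C_G(b)| ≥ |⟨b⟩| = 4.
By orbit–stabilizer, |C_G(b)| = |G| / |conj. class of b| = 16 / 4 = 4.
The 4 elements commuting with b are {e, a⁴, b, b⁻¹}.

Answer: {e, a⁴, b, b⁻¹}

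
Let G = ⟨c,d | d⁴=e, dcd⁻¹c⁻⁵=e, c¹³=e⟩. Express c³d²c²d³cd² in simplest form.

Multiply left to right, reducing at each step:
  (c³) · d² = c³d²
  (c³d²) · c² = cd²
  (cd²) · d³ = cd
  (cd) · c = c⁶d
  (c⁶d) · d² = c⁶d³

Answer: c⁶d³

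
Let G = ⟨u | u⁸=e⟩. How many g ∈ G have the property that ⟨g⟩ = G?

G is cyclic of order 8. An element generates G iff its order is 8, and a cyclic group of order 8 has exactly φ(8) = 4 such elements.

Answer: 4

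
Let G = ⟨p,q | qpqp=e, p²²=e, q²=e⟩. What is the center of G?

An element z ∈ Z(G) iff z commutes with every generator.
For example p¹¹ is central: (p¹¹)·p = p¹² = p·(p¹¹); (p¹¹)·q = p¹¹q = q·(p¹¹).
Whereas p ∉ Z(G) since p·q = pq ≠ p²¹q = q·p.
Checking each of the 44 elements this way gives Z(G) = {e, p¹¹}, of order 2.

Answer: {e, p¹¹}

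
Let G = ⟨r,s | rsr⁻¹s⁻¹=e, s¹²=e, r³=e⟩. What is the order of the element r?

Compute successive powers until reaching e:
  r¹ = r, r² = r², r³ = e.
The smallest positive k with rᵏ = e is 3.

Answer: 3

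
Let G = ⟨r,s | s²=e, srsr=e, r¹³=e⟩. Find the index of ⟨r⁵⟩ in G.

First find ord(r⁵) by computing successive powers:
  (r⁵)¹ = r⁵, (r⁵)² = r¹⁰, (r⁵)³ = r², (r⁵)⁴ = r⁷, (r⁵)⁵ = r¹², (r⁵)⁶ = r⁴, (r⁵)⁷ = r⁹, (r⁵)⁸ = r, (r⁵)⁹ = r⁶, (r⁵)¹⁰ = r¹¹, (r⁵)¹¹ = r³, (r⁵)¹² = r⁸, (r⁵)¹³ = e.
So |⟨r⁵⟩| = ord(r⁵) = 13. With |G| = 26, by Lagrange [G : ⟨r⁵⟩] = 26/13 = 2.

Answer: 2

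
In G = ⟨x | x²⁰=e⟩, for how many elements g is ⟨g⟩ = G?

G is cyclic of order 20. An element generates G iff its order is 20, and a cyclic group of order 20 has exactly φ(20) = 8 such elements.

Answer: 8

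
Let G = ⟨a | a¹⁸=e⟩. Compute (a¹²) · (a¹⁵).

Compute (a¹²) · (a¹⁵) by multiplying left to right and reducing via the relations at each step:
  (a¹²) · a¹⁵ = a⁹

Answer: a⁹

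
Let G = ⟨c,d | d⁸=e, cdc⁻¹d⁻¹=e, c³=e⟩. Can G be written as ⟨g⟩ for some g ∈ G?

|G| = 24. The element cd has order 24 (its powers give 24 distinct elements), so ⟨cd⟩ = G and G is cyclic.

Answer: Yes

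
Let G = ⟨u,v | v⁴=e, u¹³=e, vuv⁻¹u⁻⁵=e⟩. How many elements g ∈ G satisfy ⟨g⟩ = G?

⟨g⟩ = G would require ord(g) = |G| = 52, but the maximum element order in G is 13 < 52. So G is not cyclic and no single element generates it: the count is 0.

Answer: 0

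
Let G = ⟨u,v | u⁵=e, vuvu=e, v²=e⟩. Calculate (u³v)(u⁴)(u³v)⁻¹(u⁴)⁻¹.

[(u³v), (u⁴)] = (u³v)·(u⁴)·(u³v)⁻¹·(u⁴)⁻¹.
  (u³v) · (u⁴) = u⁴v
  (u⁴v) · (u³v) = u
  u · u = u²

Answer: u²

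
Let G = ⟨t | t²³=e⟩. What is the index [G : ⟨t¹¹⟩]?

First find ord(t¹¹) by computing successive powers:
  (t¹¹)¹ = t¹¹, (t¹¹)² = t²², (t¹¹)³ = t¹⁰, (t¹¹)⁴ = t²¹, (t¹¹)⁵ = t⁹, (t¹¹)⁶ = t²⁰, (t¹¹)⁷ = t⁸, (t¹¹)⁸ = t¹⁹, (t¹¹)⁹ = t⁷, (t¹¹)¹⁰ = t¹⁸, (t¹¹)¹¹ = t⁶, (t¹¹)¹² = t¹⁷, (t¹¹)¹³ = t⁵, (t¹¹)¹⁴ = t¹⁶, (t¹¹)¹⁵ = t⁴, (t¹¹)¹⁶ = t¹⁵, (t¹¹)¹⁷ = t³, (t¹¹)¹⁸ = t¹⁴, (t¹¹)¹⁹ = t², (t¹¹)²⁰ = t¹³, (t¹¹)²¹ = t, (t¹¹)²² = t¹², (t¹¹)²³ = e.
So |⟨t¹¹⟩| = ord(t¹¹) = 23. With |G| = 23, by Lagrange [G : ⟨t¹¹⟩] = 23/23 = 1.

Answer: 1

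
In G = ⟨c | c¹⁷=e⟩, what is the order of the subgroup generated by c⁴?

|⟨c⁴⟩| equals the order of c⁴. Compute successive powers until reaching e:
  (c⁴)¹ = c⁴, (c⁴)² = c⁸, (c⁴)³ = c¹², (c⁴)⁴ = c¹⁶, (c⁴)⁵ = c³, (c⁴)⁶ = c⁷, (c⁴)⁷ = c¹¹, (c⁴)⁸ = c¹⁵, (c⁴)⁹ = c², (c⁴)¹⁰ = c⁶, (c⁴)¹¹ = c¹⁰, (c⁴)¹² = c¹⁴, (c⁴)¹³ = c, (c⁴)¹⁴ = c⁵, (c⁴)¹⁵ = c⁹, (c⁴)¹⁶ = c¹³, (c⁴)¹⁷ = e.
The smallest positive k with (c⁴)ᵏ = e is 17, so |⟨c⁴⟩| = 17.

Answer: 17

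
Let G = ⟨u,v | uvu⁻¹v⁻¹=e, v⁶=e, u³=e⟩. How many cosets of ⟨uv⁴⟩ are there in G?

First find ord(uv⁴) by computing successive powers:
  (uv⁴)¹ = uv⁴, (uv⁴)² = u²v², (uv⁴)³ = e.
So |⟨uv⁴⟩| = ord(uv⁴) = 3. With |G| = 18, by Lagrange [G : ⟨uv⁴⟩] = 18/3 = 6.

Answer: 6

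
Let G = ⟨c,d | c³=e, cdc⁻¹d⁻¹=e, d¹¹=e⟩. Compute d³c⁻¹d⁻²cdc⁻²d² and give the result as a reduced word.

Multiply left to right, reducing at each step:
  (d³) · c⁻¹ = c²d³
  (c²d³) · d⁻² = c²d
  (c²d) · c = d
  d · d = d²
  (d²) · c⁻² = cd²
  (cd²) · d² = cd⁴

Answer: cd⁴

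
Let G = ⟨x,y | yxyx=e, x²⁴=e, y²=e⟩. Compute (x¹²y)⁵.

Compute successive powers of (x¹²y), reducing at each step:
  (x¹²y)²: (x¹²y) · x¹² = y;   y · y = e
  (x¹²y)³: e · x¹² = x¹²;   (x¹²) · y = x¹²y
  (x¹²y)⁴: (x¹²y) · x¹² = y;   y · y = e
  (x¹²y)⁵: e · x¹² = x¹²;   (x¹²) · y = x¹²y

Answer: x¹²y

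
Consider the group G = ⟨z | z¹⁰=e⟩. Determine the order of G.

G is generated by a single element, so G is cyclic. The relator gives z¹⁰ = e and no smaller power is forced to be e, so the 10 powers {e, z, z², z³, z⁴, z⁵, z⁶, z⁷, z⁸, z⁹} are distinct. Hence |G| = 10.

Answer: 10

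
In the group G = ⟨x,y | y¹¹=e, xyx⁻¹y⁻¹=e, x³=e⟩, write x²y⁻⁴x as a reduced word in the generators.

Multiply left to right, reducing at each step:
  (x²) · y⁻⁴ = x²y⁷
  (x²y⁷) · x = y⁷

Answer: y⁷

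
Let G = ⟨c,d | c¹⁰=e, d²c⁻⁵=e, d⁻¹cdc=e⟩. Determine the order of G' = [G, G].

G' = [G, G] is generated by all commutators. The generator-pair commutators are: [c, d] = c².
The subgroup they normally generate is {e, c², c⁴, c⁶, c⁸}, of order 5.
Check: |G/G'| = 20/5 = 4 is the order of the abelianisation.

Answer: 5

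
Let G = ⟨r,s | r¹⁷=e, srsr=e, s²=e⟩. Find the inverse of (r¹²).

The order of (r¹²) is 17 (smallest k with (r¹²)ᵏ = e), so (r¹²)⁻¹ = (r¹²)¹⁶ = r⁵.
Check: (r¹²) · (r⁵) → (r¹²) · r⁵ = e, giving e as required.

Answer: r⁵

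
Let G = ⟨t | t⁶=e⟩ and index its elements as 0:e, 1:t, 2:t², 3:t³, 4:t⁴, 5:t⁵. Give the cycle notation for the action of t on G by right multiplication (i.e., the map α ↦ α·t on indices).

(0 1 2 3 4 5)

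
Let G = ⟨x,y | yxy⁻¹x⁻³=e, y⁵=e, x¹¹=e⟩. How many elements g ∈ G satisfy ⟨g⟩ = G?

⟨g⟩ = G would require ord(g) = |G| = 55, but the maximum element order in G is 11 < 55. So G is not cyclic and no single element generates it: the count is 0.

Answer: 0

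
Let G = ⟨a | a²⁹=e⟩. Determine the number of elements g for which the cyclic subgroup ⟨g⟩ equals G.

G is cyclic of order 29. An element generates G iff its order is 29, and a cyclic group of order 29 has exactly φ(29) = 28 such elements.

Answer: 28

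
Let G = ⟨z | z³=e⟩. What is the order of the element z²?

Compute successive powers until reaching e:
  (z²)¹ = z², (z²)² = z, (z²)³ = e.
The smallest positive k with (z²)ᵏ = e is 3.

Answer: 3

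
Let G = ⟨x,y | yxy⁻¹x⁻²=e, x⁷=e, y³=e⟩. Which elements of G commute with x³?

⟨x³⟩ ⊆ C_G(x³) since powers of x³ commute with x³; so |C_G(x³)| ≥ |⟨x³⟩| = 7.
By orbit–stabilizer, |C_G(x³)| = |G| / |conj. class of x³| = 21 / 3 = 7.
The 7 elements commuting with x³ are {e, x, x², x³, x⁴, x⁵, x⁶}.

Answer: {e, x, x², x³, x⁴, x⁵, x⁶}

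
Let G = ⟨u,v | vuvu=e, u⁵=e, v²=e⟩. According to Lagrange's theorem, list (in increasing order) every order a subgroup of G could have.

|G| = 10 = 2 · 5. By Lagrange's theorem the order of any subgroup divides 10; the divisors of 10 are 1, 2, 5, 10.

Answer: 1, 2, 5, 10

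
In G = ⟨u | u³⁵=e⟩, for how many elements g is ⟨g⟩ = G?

G is cyclic of order 35. An element generates G iff its order is 35, and a cyclic group of order 35 has exactly φ(35) = 24 such elements.

Answer: 24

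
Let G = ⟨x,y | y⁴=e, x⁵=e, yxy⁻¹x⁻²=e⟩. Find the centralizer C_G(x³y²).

⟨x³y²⟩ ⊆ C_G(x³y²) since powers of x³y² commute with x³y²; so |C_G(x³y²)| ≥ |⟨x³y²⟩| = 2.
By orbit–stabilizer, |C_G(x³y²)| = |G| / |conj. class of x³y²| = 20 / 5 = 4.
The 4 elements commuting with x³y² are {e, xy, x²y³, x³y²}.

Answer: {e, xy, x²y³, x³y²}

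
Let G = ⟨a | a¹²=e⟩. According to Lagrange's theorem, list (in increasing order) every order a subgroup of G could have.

|G| = 12 = 2² · 3. By Lagrange's theorem the order of any subgroup divides 12; the divisors of 12 are 1, 2, 3, 4, 6, 12.

Answer: 1, 2, 3, 4, 6, 12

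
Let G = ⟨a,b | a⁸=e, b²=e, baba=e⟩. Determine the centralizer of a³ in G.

⟨a³⟩ ⊆ C_G(a³) since powers of a³ commute with a³; so |C_G(a³)| ≥ |⟨a³⟩| = 8.
By orbit–stabilizer, |C_G(a³)| = |G| / |conj. class of a³| = 16 / 2 = 8.
The 8 elements commuting with a³ are {e, a, a², a³, a⁴, a⁵, a⁶, a⁷}.

Answer: {e, a, a², a³, a⁴, a⁵, a⁶, a⁷}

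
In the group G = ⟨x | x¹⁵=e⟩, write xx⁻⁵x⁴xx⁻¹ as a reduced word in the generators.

Multiply left to right, reducing at each step:
  x · x⁻⁵ = x¹¹
  (x¹¹) · x⁴ = e
  e · x = x
  x · x⁻¹ = e

Answer: e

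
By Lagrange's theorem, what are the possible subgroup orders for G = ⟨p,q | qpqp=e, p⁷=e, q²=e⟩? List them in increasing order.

|G| = 14 = 2 · 7. By Lagrange's theorem the order of any subgroup divides 14; the divisors of 14 are 1, 2, 7, 14.

Answer: 1, 2, 7, 14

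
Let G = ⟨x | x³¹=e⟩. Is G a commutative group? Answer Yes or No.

G has a single generator, so G is cyclic and hence abelian.

Answer: Yes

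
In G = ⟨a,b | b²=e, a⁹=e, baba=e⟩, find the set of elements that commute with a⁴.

⟨a⁴⟩ ⊆ C_G(a⁴) since powers of a⁴ commute with a⁴; so |C_G(a⁴)| ≥ |⟨a⁴⟩| = 9.
By orbit–stabilizer, |C_G(a⁴)| = |G| / |conj. class of a⁴| = 18 / 2 = 9.
The 9 elements commuting with a⁴ are {e, a, a², a³, a⁴, a⁵, a⁶, a⁷, a⁸}.

Answer: {e, a, a², a³, a⁴, a⁵, a⁶, a⁷, a⁸}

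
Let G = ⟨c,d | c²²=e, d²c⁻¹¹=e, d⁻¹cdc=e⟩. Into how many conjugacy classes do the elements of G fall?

The conjugacy classes (representative and size) are:
  [e] (size 1), [c²¹] (size 2), [c²] (size 2), [c³] (size 2), [c¹⁸] (size 2), [c¹⁷] (size 2), [c⁶] (size 2), [c⁷] (size 2), [c⁸] (size 2), [c¹³] (size 2), [c¹²] (size 2), [c¹¹] (size 1), [c¹⁰d] (size 11), [c⁷d] (size 11).
Class equation: 1 + 2 + 2 + 2 + 2 + 2 + 2 + 2 + 2 + 2 + 2 + 1 + 11 + 11 = 44 = |G|. So G has 14 conjugacy classes.

Answer: 14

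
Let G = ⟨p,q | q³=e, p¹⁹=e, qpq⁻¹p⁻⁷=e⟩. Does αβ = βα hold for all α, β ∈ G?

p·q = pq but q·p = p⁷q, so p·q ≠ q·p and G is not abelian.

Answer: No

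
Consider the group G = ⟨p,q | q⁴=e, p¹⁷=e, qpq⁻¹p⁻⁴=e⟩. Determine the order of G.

Enumerate words in the generators, reducing via the relations: the distinct elements are
  {e, p, q, pq, p², p³, p⁴, p⁵, p⁶, p⁷, p⁸, p⁹, q², q³, pq², pq³, p²q, p³q, p¹², p¹³, p¹¹, p¹⁰, p¹⁴, p¹⁵, p¹⁶, p⁴q, p⁵q, p⁶q, p⁷q, p⁸q, p⁹q, p²q², p²q³, p³q², p³q³, p¹²q, p¹³q, p¹¹q, p¹⁰q, p¹⁴q, p¹⁵q, p¹⁶q, p⁴q², p⁴q³, p⁵q², p⁵q³, p⁶q², p⁶q³, p⁷q², p⁷q³, p⁸q², p⁸q³, p⁹q², p⁹q³, p¹²q², p¹²q³, p¹³q², p¹³q³, p¹¹q², p¹¹q³, p¹⁰q², p¹⁰q³, p¹⁴q², p¹⁴q³, p¹⁵q², p¹⁵q³, p¹⁶q², p¹⁶q³}.
No further products give new elements, so |G| = 68.

Answer: 68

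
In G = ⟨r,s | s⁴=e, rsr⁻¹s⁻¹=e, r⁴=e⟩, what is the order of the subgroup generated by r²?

|⟨r²⟩| equals the order of r². Compute successive powers until reaching e:
  (r²)¹ = r², (r²)² = e.
The smallest positive k with (r²)ᵏ = e is 2, so |⟨r²⟩| = 2.

Answer: 2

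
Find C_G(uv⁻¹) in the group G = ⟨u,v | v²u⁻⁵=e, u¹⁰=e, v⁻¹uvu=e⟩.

⟨uv⁻¹⟩ ⊆ C_G(uv⁻¹) since powers of uv⁻¹ commute with uv⁻¹; so |C_G(uv⁻¹)| ≥ |⟨uv⁻¹⟩| = 4.
By orbit–stabilizer, |C_G(uv⁻¹)| = |G| / |conj. class of uv⁻¹| = 20 / 5 = 4.
The 4 elements commuting with uv⁻¹ are {e, u⁵, uv, uv⁻¹}.

Answer: {e, u⁵, uv, uv⁻¹}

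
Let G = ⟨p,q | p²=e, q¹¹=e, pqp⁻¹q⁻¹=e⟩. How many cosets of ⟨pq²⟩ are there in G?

First find ord(pq²) by computing successive powers:
  (pq²)¹ = pq², (pq²)² = q⁴, (pq²)³ = pq⁶, (pq²)⁴ = q⁸, (pq²)⁵ = pq¹⁰, (pq²)⁶ = q, (pq²)⁷ = pq³, (pq²)⁸ = q⁵, (pq²)⁹ = pq⁷, (pq²)¹⁰ = q⁹, (pq²)¹¹ = p, (pq²)¹² = q², (pq²)¹³ = pq⁴, (pq²)¹⁴ = q⁶, (pq²)¹⁵ = pq⁸, (pq²)¹⁶ = q¹⁰, (pq²)¹⁷ = pq, (pq²)¹⁸ = q³, (pq²)¹⁹ = pq⁵, (pq²)²⁰ = q⁷, (pq²)²¹ = pq⁹, (pq²)²² = e.
So |⟨pq²⟩| = ord(pq²) = 22. With |G| = 22, by Lagrange [G : ⟨pq²⟩] = 22/22 = 1.

Answer: 1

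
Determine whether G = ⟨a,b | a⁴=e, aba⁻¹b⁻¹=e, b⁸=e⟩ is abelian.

Each pair of generators commutes: a·b = ab = b·a. Since the generators pairwise commute, every element of G commutes with every other, so G is abelian.

Answer: Yes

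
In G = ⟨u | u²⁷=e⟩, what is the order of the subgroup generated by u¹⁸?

|⟨u¹⁸⟩| equals the order of u¹⁸. Compute successive powers until reaching e:
  (u¹⁸)¹ = u¹⁸, (u¹⁸)² = u⁹, (u¹⁸)³ = e.
The smallest positive k with (u¹⁸)ᵏ = e is 3, so |⟨u¹⁸⟩| = 3.

Answer: 3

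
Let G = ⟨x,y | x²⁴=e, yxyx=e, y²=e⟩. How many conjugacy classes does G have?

The conjugacy classes (representative and size) are:
  [e] (size 1), [x²³] (size 2), [x²] (size 2), [x³] (size 2), [x²⁰] (size 2), [x¹⁹] (size 2), [x⁶] (size 2), [x⁷] (size 2), [x⁸] (size 2), [x⁹] (size 2), [x¹⁴] (size 2), [x¹¹] (size 2), [x¹²] (size 1), [x⁴y] (size 12), [x⁵y] (size 12).
Class equation: 1 + 2 + 2 + 2 + 2 + 2 + 2 + 2 + 2 + 2 + 2 + 2 + 1 + 12 + 12 = 48 = |G|. So G has 15 conjugacy classes.

Answer: 15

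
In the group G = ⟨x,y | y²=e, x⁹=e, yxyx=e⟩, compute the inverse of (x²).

The order of (x²) is 9 (smallest k with (x²)ᵏ = e), so (x²)⁻¹ = (x²)⁸ = x⁷.
Check: (x²) · (x⁷) → (x²) · x⁷ = e, giving e as required.

Answer: x⁷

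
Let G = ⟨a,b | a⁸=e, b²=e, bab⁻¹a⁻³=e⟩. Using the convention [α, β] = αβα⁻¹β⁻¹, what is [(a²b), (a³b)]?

[(a²b), (a³b)] = (a²b)·(a³b)·(a²b)⁻¹·(a³b)⁻¹.
  (a²b) · (a³b) = a³
  (a³) · (a²b) = a⁵b
  (a⁵b) · (a⁷b) = a²

Answer: a²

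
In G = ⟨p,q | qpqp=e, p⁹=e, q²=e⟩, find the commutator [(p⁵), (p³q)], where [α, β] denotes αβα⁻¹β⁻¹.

[(p⁵), (p³q)] = (p⁵)·(p³q)·(p⁵)⁻¹·(p³q)⁻¹.
  (p⁵) · (p³q) = p⁸q
  (p⁸q) · (p⁴) = p⁴q
  (p⁴q) · (p³q) = p

Answer: p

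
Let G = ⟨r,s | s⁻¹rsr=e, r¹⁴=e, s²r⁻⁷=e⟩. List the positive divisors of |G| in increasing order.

|G| = 28 = 2² · 7. By Lagrange's theorem the order of any subgroup divides 28; the divisors of 28 are 1, 2, 4, 7, 14, 28.

Answer: 1, 2, 4, 7, 14, 28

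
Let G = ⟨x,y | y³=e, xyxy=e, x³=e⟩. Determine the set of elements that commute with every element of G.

An element z ∈ Z(G) iff z commutes with every generator.
For example e is central: e·x = x = x·e; e·y = y = y·e.
Whereas x ∉ Z(G) since x·y = xy ≠ x²y² = y·x.
Checking each of the 12 elements this way gives Z(G) = {e}, of order 1.

Answer: {e}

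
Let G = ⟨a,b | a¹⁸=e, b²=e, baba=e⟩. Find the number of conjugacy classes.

The conjugacy classes (representative and size) are:
  [e] (size 1), [a] (size 2), [a²] (size 2), [a³] (size 2), [a¹⁴] (size 2), [a⁵] (size 2), [a¹²] (size 2), [a⁷] (size 2), [a¹⁰] (size 2), [a⁹] (size 1), [a¹⁰b] (size 9), [ab] (size 9).
Class equation: 1 + 2 + 2 + 2 + 2 + 2 + 2 + 2 + 2 + 1 + 9 + 9 = 36 = |G|. So G has 12 conjugacy classes.

Answer: 12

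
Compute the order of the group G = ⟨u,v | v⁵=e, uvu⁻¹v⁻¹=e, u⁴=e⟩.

Enumerate words in the generators, reducing via the relations: the distinct elements are
  {e, u, v, uv, u², u³, v², v³, v⁴, uv², uv³, uv⁴, u²v, u³v, u²v², u²v³, u²v⁴, u³v², u³v³, u³v⁴}.
No further products give new elements, so |G| = 20.

Answer: 20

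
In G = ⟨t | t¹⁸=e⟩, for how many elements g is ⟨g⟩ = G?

G is cyclic of order 18. An element generates G iff its order is 18, and a cyclic group of order 18 has exactly φ(18) = 6 such elements.

Answer: 6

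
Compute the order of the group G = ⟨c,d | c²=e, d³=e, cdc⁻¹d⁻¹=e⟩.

Enumerate words in the generators, reducing via the relations: the distinct elements are
  {c, d, e, cd, d², cd²}.
No further products give new elements, so |G| = 6.

Answer: 6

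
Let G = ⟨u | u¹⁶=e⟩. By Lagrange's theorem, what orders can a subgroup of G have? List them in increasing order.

|G| = 16 = 2⁴. By Lagrange's theorem the order of any subgroup divides 16; the divisors of 16 are 1, 2, 4, 8, 16.

Answer: 1, 2, 4, 8, 16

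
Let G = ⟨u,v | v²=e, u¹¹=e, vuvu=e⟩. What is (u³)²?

Compute successive powers of (u³), reducing at each step:
  (u³)²: (u³) · u³ = u⁶

Answer: u⁶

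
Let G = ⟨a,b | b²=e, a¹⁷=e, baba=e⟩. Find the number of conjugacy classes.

The conjugacy classes (representative and size) are:
  [e] (size 1), [a¹⁶] (size 2), [a²] (size 2), [a³] (size 2), [a¹³] (size 2), [a¹²] (size 2), [a⁶] (size 2), [a¹⁰] (size 2), [a⁹] (size 2), [a⁷b] (size 17).
Class equation: 1 + 2 + 2 + 2 + 2 + 2 + 2 + 2 + 2 + 17 = 34 = |G|. So G has 10 conjugacy classes.

Answer: 10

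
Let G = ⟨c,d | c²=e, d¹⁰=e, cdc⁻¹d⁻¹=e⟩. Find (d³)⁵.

Compute successive powers of (d³), reducing at each step:
  (d³)²: (d³) · d³ = d⁶
  (d³)³: (d⁶) · d³ = d⁹
  (d³)⁴: (d⁹) · d³ = d²
  (d³)⁵: (d²) · d³ = d⁵

Answer: d⁵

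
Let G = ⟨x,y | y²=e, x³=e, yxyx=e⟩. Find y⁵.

Compute successive powers of y, reducing at each step:
  y²: y · y = e
  y³: e · y = y
  y⁴: y · y = e
  y⁵: e · y = y

Answer: y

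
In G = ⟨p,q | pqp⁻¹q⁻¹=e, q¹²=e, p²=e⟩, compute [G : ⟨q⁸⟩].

First find ord(q⁸) by computing successive powers:
  (q⁸)¹ = q⁸, (q⁸)² = q⁴, (q⁸)³ = e.
So |⟨q⁸⟩| = ord(q⁸) = 3. With |G| = 24, by Lagrange [G : ⟨q⁸⟩] = 24/3 = 8.

Answer: 8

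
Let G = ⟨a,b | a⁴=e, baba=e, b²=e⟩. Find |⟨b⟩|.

|⟨b⟩| equals the order of b. Compute successive powers until reaching e:
  b¹ = b, b² = e.
The smallest positive k with bᵏ = e is 2, so |⟨b⟩| = 2.

Answer: 2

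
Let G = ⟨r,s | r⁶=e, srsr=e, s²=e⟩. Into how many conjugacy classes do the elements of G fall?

The conjugacy classes (representative and size) are:
  [e] (size 1), [r⁵] (size 2), [r⁴] (size 2), [r³] (size 1), [s] (size 3), [r³s] (size 3).
Class equation: 1 + 2 + 2 + 1 + 3 + 3 = 12 = |G|. So G has 6 conjugacy classes.

Answer: 6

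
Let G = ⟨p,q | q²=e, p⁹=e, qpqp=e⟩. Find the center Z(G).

An element z ∈ Z(G) iff z commutes with every generator.
For example e is central: e·p = p = p·e; e·q = q = q·e.
Whereas p ∉ Z(G) since p·q = pq ≠ p⁸q = q·p.
Checking each of the 18 elements this way gives Z(G) = {e}, of order 1.

Answer: {e}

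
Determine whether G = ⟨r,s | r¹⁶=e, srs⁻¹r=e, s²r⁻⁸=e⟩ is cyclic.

Every cyclic group is abelian. But r·s = rs while s·r = r⁷s⁻¹, so r·s ≠ s·r and G is not abelian. Hence G is not cyclic.

Answer: No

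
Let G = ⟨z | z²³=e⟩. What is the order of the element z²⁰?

Compute successive powers until reaching e:
  (z²⁰)¹ = z²⁰, (z²⁰)² = z¹⁷, (z²⁰)³ = z¹⁴, (z²⁰)⁴ = z¹¹, (z²⁰)⁵ = z⁸, (z²⁰)⁶ = z⁵, (z²⁰)⁷ = z², (z²⁰)⁸ = z²², (z²⁰)⁹ = z¹⁹, (z²⁰)¹⁰ = z¹⁶, (z²⁰)¹¹ = z¹³, (z²⁰)¹² = z¹⁰, (z²⁰)¹³ = z⁷, (z²⁰)¹⁴ = z⁴, (z²⁰)¹⁵ = z, (z²⁰)¹⁶ = z²¹, (z²⁰)¹⁷ = z¹⁸, (z²⁰)¹⁸ = z¹⁵, (z²⁰)¹⁹ = z¹², (z²⁰)²⁰ = z⁹, (z²⁰)²¹ = z⁶, (z²⁰)²² = z³, (z²⁰)²³ = e.
The smallest positive k with (z²⁰)ᵏ = e is 23.

Answer: 23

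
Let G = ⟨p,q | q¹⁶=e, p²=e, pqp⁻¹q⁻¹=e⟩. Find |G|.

Enumerate words in the generators, reducing via the relations: the distinct elements are
  {e, p, q, pq, q², q³, q⁴, q⁵, q⁶, q⁷, q⁸, q⁹, pq², pq³, pq⁴, pq⁵, pq⁶, pq⁷, pq⁸, pq⁹, q¹², q¹³, q¹¹, q¹⁰, q¹⁴, q¹⁵, pq¹², pq¹³, pq¹¹, pq¹⁰, pq¹⁴, pq¹⁵}.
No further products give new elements, so |G| = 32.

Answer: 32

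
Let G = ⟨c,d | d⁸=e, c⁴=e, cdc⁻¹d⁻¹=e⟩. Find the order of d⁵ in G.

Compute successive powers until reaching e:
  (d⁵)¹ = d⁵, (d⁵)² = d², (d⁵)³ = d⁷, (d⁵)⁴ = d⁴, (d⁵)⁵ = d, (d⁵)⁶ = d⁶, (d⁵)⁷ = d³, (d⁵)⁸ = e.
The smallest positive k with (d⁵)ᵏ = e is 8.

Answer: 8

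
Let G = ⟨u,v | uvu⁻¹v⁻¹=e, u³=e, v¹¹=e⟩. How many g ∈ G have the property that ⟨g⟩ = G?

G is cyclic of order 33. An element generates G iff its order is 33, and a cyclic group of order 33 has exactly φ(33) = 20 such elements.

Answer: 20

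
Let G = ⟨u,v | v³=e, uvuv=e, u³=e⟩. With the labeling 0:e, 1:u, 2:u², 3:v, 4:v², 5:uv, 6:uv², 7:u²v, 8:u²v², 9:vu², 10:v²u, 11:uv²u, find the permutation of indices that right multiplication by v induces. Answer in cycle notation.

(0 3 4)(1 5 6)(2 7 8)(9 11 10)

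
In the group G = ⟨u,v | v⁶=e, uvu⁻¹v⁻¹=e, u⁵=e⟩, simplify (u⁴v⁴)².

Compute successive powers of (u⁴v⁴), reducing at each step:
  (u⁴v⁴)²: (u⁴v⁴) · u⁴ = u³v⁴;   (u³v⁴) · v⁴ = u³v²

Answer: u³v²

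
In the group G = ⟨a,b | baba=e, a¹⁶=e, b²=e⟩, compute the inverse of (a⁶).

The order of (a⁶) is 8 (smallest k with (a⁶)ᵏ = e), so (a⁶)⁻¹ = (a⁶)⁷ = a¹⁰.
Check: (a⁶) · (a¹⁰) → (a⁶) · a¹⁰ = e, giving e as required.

Answer: a¹⁰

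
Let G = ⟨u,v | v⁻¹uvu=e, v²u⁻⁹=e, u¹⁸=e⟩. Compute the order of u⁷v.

Compute successive powers until reaching e:
  (u⁷v)¹ = u⁷v, (u⁷v)² = u⁹, (u⁷v)³ = u⁷v⁻¹, (u⁷v)⁴ = e.
The smallest positive k with (u⁷v)ᵏ = e is 4.

Answer: 4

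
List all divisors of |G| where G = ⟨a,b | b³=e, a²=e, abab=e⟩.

|G| = 6 = 2 · 3. By Lagrange's theorem the order of any subgroup divides 6; the divisors of 6 are 1, 2, 3, 6.

Answer: 1, 2, 3, 6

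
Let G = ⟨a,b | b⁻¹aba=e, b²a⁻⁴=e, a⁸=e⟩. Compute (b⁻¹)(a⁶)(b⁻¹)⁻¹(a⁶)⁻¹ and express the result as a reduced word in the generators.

[(b⁻¹), (a⁶)] = (b⁻¹)·(a⁶)·(b⁻¹)⁻¹·(a⁶)⁻¹.
  (b⁻¹) · (a⁶) = a²b⁻¹
  (a²b⁻¹) · b = a²
  (a²) · (a²) = a⁴

Answer: a⁴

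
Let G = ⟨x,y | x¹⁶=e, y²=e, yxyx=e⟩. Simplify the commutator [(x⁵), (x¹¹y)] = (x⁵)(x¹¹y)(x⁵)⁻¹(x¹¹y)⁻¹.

[(x⁵), (x¹¹y)] = (x⁵)·(x¹¹y)·(x⁵)⁻¹·(x¹¹y)⁻¹.
  (x⁵) · (x¹¹y) = y
  y · (x¹¹) = x⁵y
  (x⁵y) · (x¹¹y) = x¹⁰

Answer: x¹⁰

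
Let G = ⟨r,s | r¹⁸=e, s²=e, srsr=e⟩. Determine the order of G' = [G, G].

G' = [G, G] is generated by all commutators. The generator-pair commutators are: [r, s] = r².
The subgroup they normally generate is {e, r², r⁴, r⁶, r⁸, r¹⁰, r¹², r¹⁴, r¹⁶}, of order 9.
Check: |G/G'| = 36/9 = 4 is the order of the abelianisation.

Answer: 9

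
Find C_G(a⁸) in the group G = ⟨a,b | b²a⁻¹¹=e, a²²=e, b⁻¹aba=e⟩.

⟨a⁸⟩ ⊆ C_G(a⁸) since powers of a⁸ commute with a⁸; so |C_G(a⁸)| ≥ |⟨a⁸⟩| = 11.
By orbit–stabilizer, |C_G(a⁸)| = |G| / |conj. class of a⁸| = 44 / 2 = 22.
The 22 elements commuting with a⁸ are {e, a, a², a³, a⁴, a⁵, a⁶, a⁷, a⁸, a⁹, a¹⁰, a¹¹, a¹², a¹³, a¹⁴, a¹⁵, a¹⁶, a¹⁷, a¹⁸, a¹⁹, a²⁰, a²¹}.

Answer: {e, a, a², a³, a⁴, a⁵, a⁶, a⁷, a⁸, a⁹, a¹⁰, a¹¹, a¹², a¹³, a¹⁴, a¹⁵, a¹⁶, a¹⁷, a¹⁸, a¹⁹, a²⁰, a²¹}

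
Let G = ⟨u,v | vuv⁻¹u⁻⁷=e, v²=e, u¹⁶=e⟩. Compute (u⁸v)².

Compute successive powers of (u⁸v), reducing at each step:
  (u⁸v)²: (u⁸v) · u⁸ = v;   v · v = e

Answer: e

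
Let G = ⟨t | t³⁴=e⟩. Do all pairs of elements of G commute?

G has a single generator, so G is cyclic and hence abelian.

Answer: Yes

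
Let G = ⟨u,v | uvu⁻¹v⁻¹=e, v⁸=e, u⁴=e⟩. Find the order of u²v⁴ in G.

Compute successive powers until reaching e:
  (u²v⁴)¹ = u²v⁴, (u²v⁴)² = e.
The smallest positive k with (u²v⁴)ᵏ = e is 2.

Answer: 2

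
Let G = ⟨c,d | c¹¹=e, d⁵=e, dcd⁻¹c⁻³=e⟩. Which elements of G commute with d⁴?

⟨d⁴⟩ ⊆ C_G(d⁴) since powers of d⁴ commute with d⁴; so |C_G(d⁴)| ≥ |⟨d⁴⟩| = 5.
By orbit–stabilizer, |C_G(d⁴)| = |G| / |conj. class of d⁴| = 55 / 11 = 5.
The 5 elements commuting with d⁴ are {e, d, d², d³, d⁴}.

Answer: {e, d, d², d³, d⁴}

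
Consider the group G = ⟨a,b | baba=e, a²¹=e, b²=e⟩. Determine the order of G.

Enumerate words in the generators, reducing via the relations: the distinct elements are
  {a, b, e, ab, a², a³, a⁴, a⁵, a⁶, a⁷, a⁸, a⁹, a²b, a²⁰, a³b, a¹², a¹³, a¹¹, a¹⁰, a¹⁴, a¹⁵, a¹⁶, a¹⁷, a¹⁸, a¹⁹, a⁴b, a⁵b, a⁶b, a⁷b, a⁸b, a⁹b, a²⁰b, a¹²b, a¹³b, a¹¹b, a¹⁰b, a¹⁴b, a¹⁵b, a¹⁶b, a¹⁷b, a¹⁸b, a¹⁹b}.
No further products give new elements, so |G| = 42.

Answer: 42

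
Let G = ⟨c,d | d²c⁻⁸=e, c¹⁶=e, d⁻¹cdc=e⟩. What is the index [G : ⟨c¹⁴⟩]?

First find ord(c¹⁴) by computing successive powers:
  (c¹⁴)¹ = c¹⁴, (c¹⁴)² = c¹², (c¹⁴)³ = c¹⁰, (c¹⁴)⁴ = c⁸, (c¹⁴)⁵ = c⁶, (c¹⁴)⁶ = c⁴, (c¹⁴)⁷ = c², (c¹⁴)⁸ = e.
So |⟨c¹⁴⟩| = ord(c¹⁴) = 8. With |G| = 32, by Lagrange [G : ⟨c¹⁴⟩] = 32/8 = 4.

Answer: 4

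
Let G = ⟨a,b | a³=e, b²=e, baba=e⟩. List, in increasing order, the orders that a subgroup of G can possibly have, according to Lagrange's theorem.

|G| = 6 = 2 · 3. By Lagrange's theorem the order of any subgroup divides 6; the divisors of 6 are 1, 2, 3, 6.

Answer: 1, 2, 3, 6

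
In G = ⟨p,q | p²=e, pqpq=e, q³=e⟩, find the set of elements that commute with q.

⟨q⟩ ⊆ C_G(q) since powers of q commute with q; so |C_G(q)| ≥ |⟨q⟩| = 3.
By orbit–stabilizer, |C_G(q)| = |G| / |conj. class of q| = 6 / 2 = 3.
The 3 elements commuting with q are {e, q, q²}.

Answer: {e, q, q²}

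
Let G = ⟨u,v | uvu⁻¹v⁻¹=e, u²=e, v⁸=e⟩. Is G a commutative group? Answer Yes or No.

Each pair of generators commutes: u·v = uv = v·u. Since the generators pairwise commute, every element of G commutes with every other, so G is abelian.

Answer: Yes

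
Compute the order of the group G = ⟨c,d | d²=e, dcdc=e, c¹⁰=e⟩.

Enumerate words in the generators, reducing via the relations: the distinct elements are
  {c, d, e, cd, c², c³, c⁴, c⁵, c⁶, c⁷, c⁸, c⁹, c²d, c³d, c⁴d, c⁵d, c⁶d, c⁷d, c⁸d, c⁹d}.
No further products give new elements, so |G| = 20.

Answer: 20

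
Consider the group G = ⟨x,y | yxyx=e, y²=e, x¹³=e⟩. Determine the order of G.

Enumerate words in the generators, reducing via the relations: the distinct elements are
  {e, x, y, xy, x², x³, x⁴, x⁵, x⁶, x⁷, x⁸, x⁹, x²y, x³y, x¹², x¹¹, x¹⁰, x⁴y, x⁵y, x⁶y, x⁷y, x⁸y, x⁹y, x¹²y, x¹¹y, x¹⁰y}.
No further products give new elements, so |G| = 26.

Answer: 26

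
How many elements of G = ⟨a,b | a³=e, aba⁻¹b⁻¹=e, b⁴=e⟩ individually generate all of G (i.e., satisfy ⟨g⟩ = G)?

G is cyclic of order 12. An element generates G iff its order is 12, and a cyclic group of order 12 has exactly φ(12) = 4 such elements.

Answer: 4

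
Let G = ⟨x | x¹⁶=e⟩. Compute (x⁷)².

Compute successive powers of (x⁷), reducing at each step:
  (x⁷)²: (x⁷) · x⁷ = x¹⁴

Answer: x¹⁴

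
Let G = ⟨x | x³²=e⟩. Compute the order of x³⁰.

Compute successive powers until reaching e:
  (x³⁰)¹ = x³⁰, (x³⁰)² = x²⁸, (x³⁰)³ = x²⁶, (x³⁰)⁴ = x²⁴, (x³⁰)⁵ = x²², (x³⁰)⁶ = x²⁰, (x³⁰)⁷ = x¹⁸, (x³⁰)⁸ = x¹⁶, (x³⁰)⁹ = x¹⁴, (x³⁰)¹⁰ = x¹², (x³⁰)¹¹ = x¹⁰, (x³⁰)¹² = x⁸, (x³⁰)¹³ = x⁶, (x³⁰)¹⁴ = x⁴, (x³⁰)¹⁵ = x², (x³⁰)¹⁶ = e.
The smallest positive k with (x³⁰)ᵏ = e is 16.

Answer: 16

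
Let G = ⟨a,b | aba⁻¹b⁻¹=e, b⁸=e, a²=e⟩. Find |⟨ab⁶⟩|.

|⟨ab⁶⟩| equals the order of ab⁶. Compute successive powers until reaching e:
  (ab⁶)¹ = ab⁶, (ab⁶)² = b⁴, (ab⁶)³ = ab², (ab⁶)⁴ = e.
The smallest positive k with (ab⁶)ᵏ = e is 4, so |⟨ab⁶⟩| = 4.

Answer: 4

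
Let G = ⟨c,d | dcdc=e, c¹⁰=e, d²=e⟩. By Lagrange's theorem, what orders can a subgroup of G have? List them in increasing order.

|G| = 20 = 2² · 5. By Lagrange's theorem the order of any subgroup divides 20; the divisors of 20 are 1, 2, 4, 5, 10, 20.

Answer: 1, 2, 4, 5, 10, 20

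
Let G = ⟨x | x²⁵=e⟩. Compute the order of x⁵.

Compute successive powers until reaching e:
  (x⁵)¹ = x⁵, (x⁵)² = x¹⁰, (x⁵)³ = x¹⁵, (x⁵)⁴ = x²⁰, (x⁵)⁵ = e.
The smallest positive k with (x⁵)ᵏ = e is 5.

Answer: 5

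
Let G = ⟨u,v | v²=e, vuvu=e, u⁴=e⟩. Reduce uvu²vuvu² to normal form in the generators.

Multiply left to right, reducing at each step:
  u · v = uv
  (uv) · u² = u³v
  (u³v) · v = u³
  (u³) · u = e
  e · v = v
  v · u² = u²v

Answer: u²v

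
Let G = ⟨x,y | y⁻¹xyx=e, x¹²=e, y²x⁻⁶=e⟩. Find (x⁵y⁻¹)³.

Compute successive powers of (x⁵y⁻¹), reducing at each step:
  (x⁵y⁻¹)²: (x⁵y⁻¹) · x⁵ = y⁻¹;   (y⁻¹) · y⁻¹ = x⁶
  (x⁵y⁻¹)³: (x⁶) · x⁵ = x¹¹;   (x¹¹) · y⁻¹ = x⁵y

Answer: x⁵y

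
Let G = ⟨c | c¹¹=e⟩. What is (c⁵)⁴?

Compute successive powers of (c⁵), reducing at each step:
  (c⁵)²: (c⁵) · c⁵ = c¹⁰
  (c⁵)³: (c¹⁰) · c⁵ = c⁴
  (c⁵)⁴: (c⁴) · c⁵ = c⁹

Answer: c⁹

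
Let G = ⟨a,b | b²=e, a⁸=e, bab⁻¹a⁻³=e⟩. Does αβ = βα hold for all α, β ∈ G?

a·b = ab but b·a = a³b, so a·b ≠ b·a and G is not abelian.

Answer: No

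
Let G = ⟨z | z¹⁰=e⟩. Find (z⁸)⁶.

Compute successive powers of (z⁸), reducing at each step:
  (z⁸)²: (z⁸) · z⁸ = z⁶
  (z⁸)³: (z⁶) · z⁸ = z⁴
  (z⁸)⁴: (z⁴) · z⁸ = z²
  (z⁸)⁵: (z²) · z⁸ = e
  (z⁸)⁶: e · z⁸ = z⁸

Answer: z⁸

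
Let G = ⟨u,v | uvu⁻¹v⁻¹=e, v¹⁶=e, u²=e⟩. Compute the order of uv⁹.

Compute successive powers until reaching e:
  (uv⁹)¹ = uv⁹, (uv⁹)² = v², (uv⁹)³ = uv¹¹, (uv⁹)⁴ = v⁴, (uv⁹)⁵ = uv¹³, (uv⁹)⁶ = v⁶, (uv⁹)⁷ = uv¹⁵, (uv⁹)⁸ = v⁸, (uv⁹)⁹ = uv, (uv⁹)¹⁰ = v¹⁰, (uv⁹)¹¹ = uv³, (uv⁹)¹² = v¹², (uv⁹)¹³ = uv⁵, (uv⁹)¹⁴ = v¹⁴, (uv⁹)¹⁵ = uv⁷, (uv⁹)¹⁶ = e.
The smallest positive k with (uv⁹)ᵏ = e is 16.

Answer: 16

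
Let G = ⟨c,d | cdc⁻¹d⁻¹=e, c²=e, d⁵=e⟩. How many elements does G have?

Enumerate words in the generators, reducing via the relations: the distinct elements are
  {c, d, e, cd, d², d³, d⁴, cd², cd³, cd⁴}.
No further products give new elements, so |G| = 10.

Answer: 10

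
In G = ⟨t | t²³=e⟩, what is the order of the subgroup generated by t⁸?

|⟨t⁸⟩| equals the order of t⁸. Compute successive powers until reaching e:
  (t⁸)¹ = t⁸, (t⁸)² = t¹⁶, (t⁸)³ = t, (t⁸)⁴ = t⁹, (t⁸)⁵ = t¹⁷, (t⁸)⁶ = t², (t⁸)⁷ = t¹⁰, (t⁸)⁸ = t¹⁸, (t⁸)⁹ = t³, (t⁸)¹⁰ = t¹¹, (t⁸)¹¹ = t¹⁹, (t⁸)¹² = t⁴, (t⁸)¹³ = t¹², (t⁸)¹⁴ = t²⁰, (t⁸)¹⁵ = t⁵, (t⁸)¹⁶ = t¹³, (t⁸)¹⁷ = t²¹, (t⁸)¹⁸ = t⁶, (t⁸)¹⁹ = t¹⁴, (t⁸)²⁰ = t²², (t⁸)²¹ = t⁷, (t⁸)²² = t¹⁵, (t⁸)²³ = e.
The smallest positive k with (t⁸)ᵏ = e is 23, so |⟨t⁸⟩| = 23.

Answer: 23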